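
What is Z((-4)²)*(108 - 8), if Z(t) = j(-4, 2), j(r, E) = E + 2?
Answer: 400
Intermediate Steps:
j(r, E) = 2 + E
Z(t) = 4 (Z(t) = 2 + 2 = 4)
Z((-4)²)*(108 - 8) = 4*(108 - 8) = 4*100 = 400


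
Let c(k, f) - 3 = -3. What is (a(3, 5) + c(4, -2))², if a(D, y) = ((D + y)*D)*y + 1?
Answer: 14641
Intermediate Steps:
c(k, f) = 0 (c(k, f) = 3 - 3 = 0)
a(D, y) = 1 + D*y*(D + y) (a(D, y) = (D*(D + y))*y + 1 = D*y*(D + y) + 1 = 1 + D*y*(D + y))
(a(3, 5) + c(4, -2))² = ((1 + 3*5² + 5*3²) + 0)² = ((1 + 3*25 + 5*9) + 0)² = ((1 + 75 + 45) + 0)² = (121 + 0)² = 121² = 14641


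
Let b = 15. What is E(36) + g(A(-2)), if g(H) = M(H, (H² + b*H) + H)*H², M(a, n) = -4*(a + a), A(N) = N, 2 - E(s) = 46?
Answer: 20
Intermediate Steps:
E(s) = -44 (E(s) = 2 - 1*46 = 2 - 46 = -44)
M(a, n) = -8*a
g(H) = -8*H³ (g(H) = (-8*H)*H² = -8*H³)
E(36) + g(A(-2)) = -44 - 8*(-2)³ = -44 - 8*(-8) = -44 + 64 = 20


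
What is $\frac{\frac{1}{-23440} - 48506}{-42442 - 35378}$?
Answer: $\frac{378993547}{608033600} \approx 0.62331$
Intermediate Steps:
$\frac{\frac{1}{-23440} - 48506}{-42442 - 35378} = \frac{- \frac{1}{23440} - 48506}{-77820} = \left(- \frac{1136980641}{23440}\right) \left(- \frac{1}{77820}\right) = \frac{378993547}{608033600}$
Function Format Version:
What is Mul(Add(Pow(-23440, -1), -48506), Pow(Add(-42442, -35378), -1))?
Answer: Rational(378993547, 608033600) ≈ 0.62331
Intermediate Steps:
Mul(Add(Pow(-23440, -1), -48506), Pow(Add(-42442, -35378), -1)) = Mul(Add(Rational(-1, 23440), -48506), Pow(-77820, -1)) = Mul(Rational(-1136980641, 23440), Rational(-1, 77820)) = Rational(378993547, 608033600)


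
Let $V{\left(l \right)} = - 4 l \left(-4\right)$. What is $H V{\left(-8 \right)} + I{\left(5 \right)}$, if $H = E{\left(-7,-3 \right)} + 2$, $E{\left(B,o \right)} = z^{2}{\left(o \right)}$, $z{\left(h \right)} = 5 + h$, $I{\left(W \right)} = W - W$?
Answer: $-768$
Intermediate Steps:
$I{\left(W \right)} = 0$
$V{\left(l \right)} = 16 l$
$E{\left(B,o \right)} = \left(5 + o\right)^{2}$
$H = 6$ ($H = \left(5 - 3\right)^{2} + 2 = 2^{2} + 2 = 4 + 2 = 6$)
$H V{\left(-8 \right)} + I{\left(5 \right)} = 6 \cdot 16 \left(-8\right) + 0 = 6 \left(-128\right) + 0 = -768 + 0 = -768$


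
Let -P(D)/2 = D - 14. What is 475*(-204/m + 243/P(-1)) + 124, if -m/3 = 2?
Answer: 40243/2 ≈ 20122.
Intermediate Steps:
P(D) = 28 - 2*D (P(D) = -2*(D - 14) = -2*(-14 + D) = 28 - 2*D)
m = -6 (m = -3*2 = -6)
475*(-204/m + 243/P(-1)) + 124 = 475*(-204/(-6) + 243/(28 - 2*(-1))) + 124 = 475*(-204*(-⅙) + 243/(28 + 2)) + 124 = 475*(34 + 243/30) + 124 = 475*(34 + 243*(1/30)) + 124 = 475*(34 + 81/10) + 124 = 475*(421/10) + 124 = 39995/2 + 124 = 40243/2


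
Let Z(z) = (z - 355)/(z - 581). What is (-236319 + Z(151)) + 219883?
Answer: -3533638/215 ≈ -16436.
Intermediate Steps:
Z(z) = (-355 + z)/(-581 + z)
(-236319 + Z(151)) + 219883 = (-236319 + (-355 + 151)/(-581 + 151)) + 219883 = (-236319 - 204/(-430)) + 219883 = (-236319 - 1/430*(-204)) + 219883 = (-236319 + 102/215) + 219883 = -50808483/215 + 219883 = -3533638/215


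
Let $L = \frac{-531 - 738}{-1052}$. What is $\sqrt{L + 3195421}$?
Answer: $\frac{\sqrt{884096634343}}{526} \approx 1787.6$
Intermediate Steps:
$L = \frac{1269}{1052}$ ($L = \left(-1269\right) \left(- \frac{1}{1052}\right) = \frac{1269}{1052} \approx 1.2063$)
$\sqrt{L + 3195421} = \sqrt{\frac{1269}{1052} + 3195421} = \sqrt{\frac{3361584161}{1052}} = \frac{\sqrt{884096634343}}{526}$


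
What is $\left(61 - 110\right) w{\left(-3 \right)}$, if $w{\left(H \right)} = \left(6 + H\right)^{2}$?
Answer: $-441$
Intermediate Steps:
$\left(61 - 110\right) w{\left(-3 \right)} = \left(61 - 110\right) \left(6 - 3\right)^{2} = - 49 \cdot 3^{2} = \left(-49\right) 9 = -441$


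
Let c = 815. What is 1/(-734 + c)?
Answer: 1/81 ≈ 0.012346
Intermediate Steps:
1/(-734 + c) = 1/(-734 + 815) = 1/81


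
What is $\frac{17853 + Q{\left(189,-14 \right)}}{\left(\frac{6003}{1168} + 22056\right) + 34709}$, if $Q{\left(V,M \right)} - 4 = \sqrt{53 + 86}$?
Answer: $\frac{20856976}{66307523} + \frac{1168 \sqrt{139}}{66307523} \approx 0.31476$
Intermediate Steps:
$Q{\left(V,M \right)} = 4 + \sqrt{139}$ ($Q{\left(V,M \right)} = 4 + \sqrt{53 + 86} = 4 + \sqrt{139}$)
$\frac{17853 + Q{\left(189,-14 \right)}}{\left(\frac{6003}{1168} + 22056\right) + 34709} = \frac{17853 + \left(4 + \sqrt{139}\right)}{\left(\frac{6003}{1168} + 22056\right) + 34709} = \frac{17857 + \sqrt{139}}{\left(6003 \cdot \frac{1}{1168} + 22056\right) + 34709} = \frac{17857 + \sqrt{139}}{\left(\frac{6003}{1168} + 22056\right) + 34709} = \frac{17857 + \sqrt{139}}{\frac{25767411}{1168} + 34709} = \frac{17857 + \sqrt{139}}{\frac{66307523}{1168}} = \left(17857 + \sqrt{139}\right) \frac{1168}{66307523} = \frac{20856976}{66307523} + \frac{1168 \sqrt{139}}{66307523}$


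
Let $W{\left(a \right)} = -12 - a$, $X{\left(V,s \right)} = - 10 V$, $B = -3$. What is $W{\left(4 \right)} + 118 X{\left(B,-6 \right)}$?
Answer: $3524$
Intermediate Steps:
$W{\left(4 \right)} + 118 X{\left(B,-6 \right)} = \left(-12 - 4\right) + 118 \left(\left(-10\right) \left(-3\right)\right) = \left(-12 - 4\right) + 118 \cdot 30 = -16 + 3540 = 3524$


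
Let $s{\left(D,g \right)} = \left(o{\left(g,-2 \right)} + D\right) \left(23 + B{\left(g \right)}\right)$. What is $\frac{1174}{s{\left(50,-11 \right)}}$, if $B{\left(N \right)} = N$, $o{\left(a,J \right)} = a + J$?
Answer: $\frac{587}{222} \approx 2.6441$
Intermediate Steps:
$o{\left(a,J \right)} = J + a$
$s{\left(D,g \right)} = \left(23 + g\right) \left(-2 + D + g\right)$ ($s{\left(D,g \right)} = \left(\left(-2 + g\right) + D\right) \left(23 + g\right) = \left(-2 + D + g\right) \left(23 + g\right) = \left(23 + g\right) \left(-2 + D + g\right)$)
$\frac{1174}{s{\left(50,-11 \right)}} = \frac{1174}{-46 + \left(-11\right)^{2} + 21 \left(-11\right) + 23 \cdot 50 + 50 \left(-11\right)} = \frac{1174}{-46 + 121 - 231 + 1150 - 550} = \frac{1174}{444} = 1174 \cdot \frac{1}{444} = \frac{587}{222}$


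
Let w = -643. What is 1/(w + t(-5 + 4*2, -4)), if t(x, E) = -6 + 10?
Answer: -1/639 ≈ -0.0015649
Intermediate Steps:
t(x, E) = 4
1/(w + t(-5 + 4*2, -4)) = 1/(-643 + 4) = 1/(-639) = -1/639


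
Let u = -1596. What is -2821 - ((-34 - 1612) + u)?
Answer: 421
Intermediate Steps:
-2821 - ((-34 - 1612) + u) = -2821 - ((-34 - 1612) - 1596) = -2821 - (-1646 - 1596) = -2821 - 1*(-3242) = -2821 + 3242 = 421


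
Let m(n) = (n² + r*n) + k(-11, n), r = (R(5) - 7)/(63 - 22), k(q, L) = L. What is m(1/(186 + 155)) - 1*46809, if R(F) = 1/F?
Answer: -1115814393929/23837605 ≈ -46809.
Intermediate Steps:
r = -34/205 (r = (1/5 - 7)/(63 - 22) = (⅕ - 7)/41 = -34/5*1/41 = -34/205 ≈ -0.16585)
m(n) = n² + 171*n/205 (m(n) = (n² - 34*n/205) + n = n² + 171*n/205)
m(1/(186 + 155)) - 1*46809 = (171 + 205/(186 + 155))/(205*(186 + 155)) - 1*46809 = (1/205)*(171 + 205/341)/341 - 46809 = (1/205)*(1/341)*(171 + 205*(1/341)) - 46809 = (1/205)*(1/341)*(171 + 205/341) - 46809 = (1/205)*(1/341)*(58516/341) - 46809 = 58516/23837605 - 46809 = -1115814393929/23837605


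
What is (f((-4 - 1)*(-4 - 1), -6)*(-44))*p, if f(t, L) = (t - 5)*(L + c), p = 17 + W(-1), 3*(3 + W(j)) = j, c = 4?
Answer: 72160/3 ≈ 24053.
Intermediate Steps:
W(j) = -3 + j/3
p = 41/3 (p = 17 + (-3 + (⅓)*(-1)) = 17 + (-3 - ⅓) = 17 - 10/3 = 41/3 ≈ 13.667)
f(t, L) = (-5 + t)*(4 + L) (f(t, L) = (t - 5)*(L + 4) = (-5 + t)*(4 + L))
(f((-4 - 1)*(-4 - 1), -6)*(-44))*p = ((-20 - 5*(-6) + 4*((-4 - 1)*(-4 - 1)) - 6*(-4 - 1)*(-4 - 1))*(-44))*(41/3) = ((-20 + 30 + 4*(-5*(-5)) - (-30)*(-5))*(-44))*(41/3) = ((-20 + 30 + 4*25 - 6*25)*(-44))*(41/3) = ((-20 + 30 + 100 - 150)*(-44))*(41/3) = -40*(-44)*(41/3) = 1760*(41/3) = 72160/3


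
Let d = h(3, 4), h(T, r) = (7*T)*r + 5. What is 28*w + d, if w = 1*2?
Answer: 145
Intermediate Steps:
h(T, r) = 5 + 7*T*r (h(T, r) = 7*T*r + 5 = 5 + 7*T*r)
d = 89 (d = 5 + 7*3*4 = 5 + 84 = 89)
w = 2
28*w + d = 28*2 + 89 = 56 + 89 = 145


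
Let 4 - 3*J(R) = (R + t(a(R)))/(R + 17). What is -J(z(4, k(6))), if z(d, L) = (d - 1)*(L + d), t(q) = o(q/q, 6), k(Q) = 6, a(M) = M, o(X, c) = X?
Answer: -157/141 ≈ -1.1135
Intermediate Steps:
t(q) = 1 (t(q) = q/q = 1)
z(d, L) = (-1 + d)*(L + d)
J(R) = 4/3 - (1 + R)/(3*(17 + R)) (J(R) = 4/3 - (R + 1)/(3*(R + 17)) = 4/3 - (1 + R)/(3*(17 + R)))
-J(z(4, k(6))) = -(67/3 + (4**2 - 1*6 - 1*4 + 6*4))/(17 + (4**2 - 1*6 - 1*4 + 6*4)) = -(67/3 + (16 - 6 - 4 + 24))/(17 + (16 - 6 - 4 + 24)) = -(67/3 + 30)/(17 + 30) = -157/(47*3) = -1*157/141 = -157/141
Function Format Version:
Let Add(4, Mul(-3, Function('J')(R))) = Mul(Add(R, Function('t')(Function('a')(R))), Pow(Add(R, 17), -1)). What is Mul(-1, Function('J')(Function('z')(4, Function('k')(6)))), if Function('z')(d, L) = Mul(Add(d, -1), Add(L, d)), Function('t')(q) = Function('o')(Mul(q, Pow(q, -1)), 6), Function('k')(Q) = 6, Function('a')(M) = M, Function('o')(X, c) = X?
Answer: Rational(-157, 141) ≈ -1.1135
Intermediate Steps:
Function('t')(q) = 1 (Function('t')(q) = Mul(q, Pow(q, -1)) = 1)
Function('z')(d, L) = Mul(Add(-1, d), Add(L, d))
Function('J')(R) = Add(Rational(4, 3), Mul(Rational(-1, 3), Pow(Add(17, R), -1), Add(1, R))) (Function('J')(R) = Add(Rational(4, 3), Mul(Rational(-1, 3), Mul(Add(R, 1), Pow(Add(R, 17), -1)))) = Add(Rational(4, 3), Mul(Rational(-1, 3), Mul(Add(1, R), Pow(Add(17, R), -1)))) = Add(Rational(4, 3), Mul(Rational(-1, 3), Mul(Pow(Add(17, R), -1), Add(1, R)))) = Add(Rational(4, 3), Mul(Rational(-1, 3), Pow(Add(17, R), -1), Add(1, R))))
Mul(-1, Function('J')(Function('z')(4, Function('k')(6)))) = Mul(-1, Mul(Pow(Add(17, Add(Pow(4, 2), Mul(-1, 6), Mul(-1, 4), Mul(6, 4))), -1), Add(Rational(67, 3), Add(Pow(4, 2), Mul(-1, 6), Mul(-1, 4), Mul(6, 4))))) = Mul(-1, Mul(Pow(Add(17, Add(16, -6, -4, 24)), -1), Add(Rational(67, 3), Add(16, -6, -4, 24)))) = Mul(-1, Mul(Pow(Add(17, 30), -1), Add(Rational(67, 3), 30))) = Mul(-1, Mul(Pow(47, -1), Rational(157, 3))) = Mul(-1, Mul(Rational(1, 47), Rational(157, 3))) = Mul(-1, Rational(157, 141)) = Rational(-157, 141)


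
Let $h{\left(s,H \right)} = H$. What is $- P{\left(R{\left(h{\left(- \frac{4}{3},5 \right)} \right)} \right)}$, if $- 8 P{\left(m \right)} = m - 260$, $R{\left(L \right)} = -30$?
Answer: $- \frac{145}{4} \approx -36.25$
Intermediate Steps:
$P{\left(m \right)} = \frac{65}{2} - \frac{m}{8}$ ($P{\left(m \right)} = - \frac{m - 260}{8} = - \frac{-260 + m}{8} = \frac{65}{2} - \frac{m}{8}$)
$- P{\left(R{\left(h{\left(- \frac{4}{3},5 \right)} \right)} \right)} = - (\frac{65}{2} - - \frac{15}{4}) = - (\frac{65}{2} + \frac{15}{4}) = \left(-1\right) \frac{145}{4} = - \frac{145}{4}$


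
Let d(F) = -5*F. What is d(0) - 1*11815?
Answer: -11815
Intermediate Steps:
d(0) - 1*11815 = -5*0 - 1*11815 = 0 - 11815 = -11815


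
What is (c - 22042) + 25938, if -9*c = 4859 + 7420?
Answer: 7595/3 ≈ 2531.7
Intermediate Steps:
c = -4093/3 (c = -(4859 + 7420)/9 = -⅑*12279 = -4093/3 ≈ -1364.3)
(c - 22042) + 25938 = (-4093/3 - 22042) + 25938 = -70219/3 + 25938 = 7595/3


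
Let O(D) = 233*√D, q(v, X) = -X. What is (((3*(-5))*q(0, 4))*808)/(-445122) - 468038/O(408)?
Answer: -8080/74187 - 234019*√102/23766 ≈ -99.557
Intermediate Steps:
(((3*(-5))*q(0, 4))*808)/(-445122) - 468038/O(408) = (((3*(-5))*(-1*4))*808)/(-445122) - 468038*√102/47532 = (-15*(-4)*808)*(-1/445122) - 468038*√102/47532 = (60*808)*(-1/445122) - 468038*√102/47532 = 48480*(-1/445122) - 234019*√102/23766 = -8080/74187 - 234019*√102/23766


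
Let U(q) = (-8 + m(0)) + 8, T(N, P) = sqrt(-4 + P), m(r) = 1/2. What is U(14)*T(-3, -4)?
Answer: I*sqrt(2) ≈ 1.4142*I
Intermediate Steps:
m(r) = 1/2
U(q) = 1/2 (U(q) = (-8 + 1/2) + 8 = -15/2 + 8 = 1/2)
U(14)*T(-3, -4) = sqrt(-4 - 4)/2 = sqrt(-8)/2 = (2*I*sqrt(2))/2 = I*sqrt(2)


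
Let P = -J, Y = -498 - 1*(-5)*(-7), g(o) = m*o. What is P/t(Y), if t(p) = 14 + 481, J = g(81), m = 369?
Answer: -3321/55 ≈ -60.382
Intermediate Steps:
g(o) = 369*o
J = 29889 (J = 369*81 = 29889)
Y = -533 (Y = -498 + 5*(-7) = -498 - 35 = -533)
t(p) = 495
P = -29889 (P = -1*29889 = -29889)
P/t(Y) = -29889/495 = -29889*1/495 = -3321/55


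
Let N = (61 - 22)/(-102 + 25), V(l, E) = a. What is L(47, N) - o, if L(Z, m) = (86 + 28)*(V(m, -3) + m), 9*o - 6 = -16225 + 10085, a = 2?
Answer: 590308/693 ≈ 851.82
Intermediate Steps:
V(l, E) = 2
N = -39/77 (N = 39/(-77) = 39*(-1/77) = -39/77 ≈ -0.50649)
o = -6134/9 (o = ⅔ + (-16225 + 10085)/9 = ⅔ + (⅑)*(-6140) = ⅔ - 6140/9 = -6134/9 ≈ -681.56)
L(Z, m) = 228 + 114*m (L(Z, m) = (86 + 28)*(2 + m) = 114*(2 + m) = 228 + 114*m)
L(47, N) - o = (228 + 114*(-39/77)) - 1*(-6134/9) = (228 - 4446/77) + 6134/9 = 13110/77 + 6134/9 = 590308/693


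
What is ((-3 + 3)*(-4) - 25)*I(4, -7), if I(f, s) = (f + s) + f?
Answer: -25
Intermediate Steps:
I(f, s) = s + 2*f
((-3 + 3)*(-4) - 25)*I(4, -7) = ((-3 + 3)*(-4) - 25)*(-7 + 2*4) = (0*(-4) - 25)*(-7 + 8) = (0 - 25)*1 = -25*1 = -25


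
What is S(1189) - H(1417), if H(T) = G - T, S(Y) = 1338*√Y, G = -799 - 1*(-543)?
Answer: 1673 + 1338*√1189 ≈ 47810.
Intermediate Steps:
G = -256 (G = -799 + 543 = -256)
H(T) = -256 - T
S(1189) - H(1417) = 1338*√1189 - (-256 - 1*1417) = 1338*√1189 - (-256 - 1417) = 1338*√1189 - 1*(-1673) = 1338*√1189 + 1673 = 1673 + 1338*√1189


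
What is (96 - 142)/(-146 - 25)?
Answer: 46/171 ≈ 0.26901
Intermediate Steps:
(96 - 142)/(-146 - 25) = -46/(-171) = -1/171*(-46) = 46/171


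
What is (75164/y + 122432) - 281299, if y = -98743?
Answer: -825635755/5197 ≈ -1.5887e+5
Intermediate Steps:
(75164/y + 122432) - 281299 = (75164/(-98743) + 122432) - 281299 = (75164*(-1/98743) + 122432) - 281299 = (-3956/5197 + 122432) - 281299 = 636275148/5197 - 281299 = -825635755/5197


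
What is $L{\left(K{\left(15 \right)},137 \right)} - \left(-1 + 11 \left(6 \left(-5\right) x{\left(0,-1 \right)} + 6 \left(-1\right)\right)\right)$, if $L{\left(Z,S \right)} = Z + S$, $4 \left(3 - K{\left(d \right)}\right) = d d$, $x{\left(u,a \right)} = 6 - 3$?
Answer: $\frac{4563}{4} \approx 1140.8$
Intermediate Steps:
$x{\left(u,a \right)} = 3$ ($x{\left(u,a \right)} = 6 - 3 = 3$)
$K{\left(d \right)} = 3 - \frac{d^{2}}{4}$ ($K{\left(d \right)} = 3 - \frac{d d}{4} = 3 - \frac{d^{2}}{4}$)
$L{\left(Z,S \right)} = S + Z$
$L{\left(K{\left(15 \right)},137 \right)} - \left(-1 + 11 \left(6 \left(-5\right) x{\left(0,-1 \right)} + 6 \left(-1\right)\right)\right) = \left(137 + \left(3 - \frac{15^{2}}{4}\right)\right) - \left(-1 + 11 \left(6 \left(-5\right) 3 + 6 \left(-1\right)\right)\right) = \left(137 + \left(3 - \frac{225}{4}\right)\right) - \left(-1 + 11 \left(\left(-30\right) 3 - 6\right)\right) = \left(137 + \left(3 - \frac{225}{4}\right)\right) - \left(-1 + 11 \left(-90 - 6\right)\right) = \left(137 - \frac{213}{4}\right) - \left(-1 + 11 \left(-96\right)\right) = \frac{335}{4} - \left(-1 - 1056\right) = \frac{335}{4} - -1057 = \frac{335}{4} + 1057 = \frac{4563}{4}$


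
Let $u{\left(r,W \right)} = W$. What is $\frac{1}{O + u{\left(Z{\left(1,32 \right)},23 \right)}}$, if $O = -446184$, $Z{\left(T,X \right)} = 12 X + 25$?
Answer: $- \frac{1}{446161} \approx -2.2413 \cdot 10^{-6}$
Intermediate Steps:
$Z{\left(T,X \right)} = 25 + 12 X$
$\frac{1}{O + u{\left(Z{\left(1,32 \right)},23 \right)}} = \frac{1}{-446184 + 23} = \frac{1}{-446161} = - \frac{1}{446161}$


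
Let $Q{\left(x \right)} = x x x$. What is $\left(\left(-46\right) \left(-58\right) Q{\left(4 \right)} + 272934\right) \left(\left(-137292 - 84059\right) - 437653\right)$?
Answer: $-292390848744$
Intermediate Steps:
$Q{\left(x \right)} = x^{3}$ ($Q{\left(x \right)} = x^{2} x = x^{3}$)
$\left(\left(-46\right) \left(-58\right) Q{\left(4 \right)} + 272934\right) \left(\left(-137292 - 84059\right) - 437653\right) = \left(\left(-46\right) \left(-58\right) 4^{3} + 272934\right) \left(\left(-137292 - 84059\right) - 437653\right) = \left(2668 \cdot 64 + 272934\right) \left(-221351 - 437653\right) = \left(170752 + 272934\right) \left(-659004\right) = 443686 \left(-659004\right) = -292390848744$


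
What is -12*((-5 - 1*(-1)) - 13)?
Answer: 204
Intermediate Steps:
-12*((-5 - 1*(-1)) - 13) = -12*((-5 + 1) - 13) = -12*(-4 - 13) = -12*(-17) = 204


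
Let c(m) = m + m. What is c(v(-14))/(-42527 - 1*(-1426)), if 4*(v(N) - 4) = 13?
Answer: -29/82202 ≈ -0.00035279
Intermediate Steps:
v(N) = 29/4 (v(N) = 4 + (1/4)*13 = 4 + 13/4 = 29/4)
c(m) = 2*m
c(v(-14))/(-42527 - 1*(-1426)) = (2*(29/4))/(-42527 - 1*(-1426)) = 29/(2*(-42527 + 1426)) = (29/2)/(-41101) = (29/2)*(-1/41101) = -29/82202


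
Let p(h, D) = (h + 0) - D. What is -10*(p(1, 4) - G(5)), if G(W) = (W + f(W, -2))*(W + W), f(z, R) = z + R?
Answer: 830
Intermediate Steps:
f(z, R) = R + z
G(W) = 2*W*(-2 + 2*W) (G(W) = (W + (-2 + W))*(W + W) = (-2 + 2*W)*(2*W) = 2*W*(-2 + 2*W))
p(h, D) = h - D
-10*(p(1, 4) - G(5)) = -10*((1 - 1*4) - 4*5*(-1 + 5)) = -10*((1 - 4) - 4*5*4) = -10*(-3 - 1*80) = -10*(-3 - 80) = -10*(-83) = 830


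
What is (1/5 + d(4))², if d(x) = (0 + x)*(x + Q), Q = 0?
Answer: 6561/25 ≈ 262.44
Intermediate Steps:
d(x) = x² (d(x) = (0 + x)*(x + 0) = x*x = x²)
(1/5 + d(4))² = (1/5 + 4²)² = (⅕ + 16)² = (81/5)² = 6561/25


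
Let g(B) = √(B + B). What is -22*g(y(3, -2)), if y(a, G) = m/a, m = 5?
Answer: -22*√30/3 ≈ -40.166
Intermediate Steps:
y(a, G) = 5/a
g(B) = √2*√B (g(B) = √(2*B) = √2*√B)
-22*g(y(3, -2)) = -22*√2*√(5/3) = -22*√2*√15/3 = -22*√30/3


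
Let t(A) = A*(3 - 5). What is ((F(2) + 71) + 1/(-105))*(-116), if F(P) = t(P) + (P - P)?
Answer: -815944/105 ≈ -7770.9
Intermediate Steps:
t(A) = -2*A (t(A) = A*(-2) = -2*A)
F(P) = -2*P (F(P) = -2*P + (P - P) = -2*P + 0 = -2*P)
((F(2) + 71) + 1/(-105))*(-116) = ((-2*2 + 71) + 1/(-105))*(-116) = ((-4 + 71) - 1/105)*(-116) = (67 - 1/105)*(-116) = (7034/105)*(-116) = -815944/105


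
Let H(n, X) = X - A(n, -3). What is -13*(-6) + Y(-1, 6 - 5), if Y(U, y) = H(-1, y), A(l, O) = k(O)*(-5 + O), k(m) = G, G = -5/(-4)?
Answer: 89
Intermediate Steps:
G = 5/4 (G = -5*(-¼) = 5/4 ≈ 1.2500)
k(m) = 5/4
A(l, O) = -25/4 + 5*O/4 (A(l, O) = 5*(-5 + O)/4 = -25/4 + 5*O/4)
H(n, X) = 10 + X (H(n, X) = X - (-25/4 + (5/4)*(-3)) = X - (-25/4 - 15/4) = X - 1*(-10) = X + 10 = 10 + X)
Y(U, y) = 10 + y
-13*(-6) + Y(-1, 6 - 5) = -13*(-6) + (10 + (6 - 5)) = 78 + (10 + 1) = 78 + 11 = 89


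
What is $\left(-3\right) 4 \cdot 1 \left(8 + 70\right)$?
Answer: $-936$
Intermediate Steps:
$\left(-3\right) 4 \cdot 1 \left(8 + 70\right) = \left(-12\right) 1 \cdot 78 = \left(-12\right) 78 = -936$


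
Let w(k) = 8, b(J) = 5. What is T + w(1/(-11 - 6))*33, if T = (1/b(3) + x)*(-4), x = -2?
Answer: 1356/5 ≈ 271.20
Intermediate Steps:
T = 36/5 (T = (1/5 - 2)*(-4) = (⅕ - 2)*(-4) = -9/5*(-4) = 36/5 ≈ 7.2000)
T + w(1/(-11 - 6))*33 = 36/5 + 8*33 = 36/5 + 264 = 1356/5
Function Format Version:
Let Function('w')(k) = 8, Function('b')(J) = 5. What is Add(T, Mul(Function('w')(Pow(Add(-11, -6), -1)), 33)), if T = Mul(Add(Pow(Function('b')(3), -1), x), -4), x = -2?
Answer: Rational(1356, 5) ≈ 271.20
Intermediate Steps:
T = Rational(36, 5) (T = Mul(Add(Pow(5, -1), -2), -4) = Mul(Add(Rational(1, 5), -2), -4) = Mul(Rational(-9, 5), -4) = Rational(36, 5) ≈ 7.2000)
Add(T, Mul(Function('w')(Pow(Add(-11, -6), -1)), 33)) = Add(Rational(36, 5), Mul(8, 33)) = Add(Rational(36, 5), 264) = Rational(1356, 5)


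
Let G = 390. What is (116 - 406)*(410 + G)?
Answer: -232000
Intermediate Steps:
(116 - 406)*(410 + G) = (116 - 406)*(410 + 390) = -290*800 = -232000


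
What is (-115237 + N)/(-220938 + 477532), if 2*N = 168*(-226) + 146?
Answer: -67074/128297 ≈ -0.52280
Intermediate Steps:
N = -18911 (N = (168*(-226) + 146)/2 = (-37968 + 146)/2 = (½)*(-37822) = -18911)
(-115237 + N)/(-220938 + 477532) = (-115237 - 18911)/(-220938 + 477532) = -134148/256594 = -134148*1/256594 = -67074/128297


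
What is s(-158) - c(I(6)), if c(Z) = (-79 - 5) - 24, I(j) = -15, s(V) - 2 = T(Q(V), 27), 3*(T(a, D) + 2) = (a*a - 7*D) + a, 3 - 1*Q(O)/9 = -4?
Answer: 1389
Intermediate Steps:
Q(O) = 63 (Q(O) = 27 - 9*(-4) = 27 + 36 = 63)
T(a, D) = -2 - 7*D/3 + a/3 + a**2/3 (T(a, D) = -2 + ((a*a - 7*D) + a)/3 = -2 + ((a**2 - 7*D) + a)/3 = -2 + (a + a**2 - 7*D)/3 = -2 + (-7*D/3 + a/3 + a**2/3) = -2 - 7*D/3 + a/3 + a**2/3)
s(V) = 1281 (s(V) = 2 + (-2 - 7/3*27 + (1/3)*63 + (1/3)*63**2) = 2 + (-2 - 63 + 21 + (1/3)*3969) = 2 + (-2 - 63 + 21 + 1323) = 2 + 1279 = 1281)
c(Z) = -108 (c(Z) = -84 - 24 = -108)
s(-158) - c(I(6)) = 1281 - 1*(-108) = 1281 + 108 = 1389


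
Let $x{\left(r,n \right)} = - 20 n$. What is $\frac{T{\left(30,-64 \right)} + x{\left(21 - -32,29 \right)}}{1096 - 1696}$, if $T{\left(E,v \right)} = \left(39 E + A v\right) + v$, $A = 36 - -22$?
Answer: $\frac{531}{100} \approx 5.31$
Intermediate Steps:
$A = 58$ ($A = 36 + 22 = 58$)
$T{\left(E,v \right)} = 39 E + 59 v$ ($T{\left(E,v \right)} = \left(39 E + 58 v\right) + v = 39 E + 59 v$)
$\frac{T{\left(30,-64 \right)} + x{\left(21 - -32,29 \right)}}{1096 - 1696} = \frac{\left(39 \cdot 30 + 59 \left(-64\right)\right) - 580}{1096 - 1696} = \frac{\left(1170 - 3776\right) - 580}{-600} = \left(-2606 - 580\right) \left(- \frac{1}{600}\right) = \left(-3186\right) \left(- \frac{1}{600}\right) = \frac{531}{100}$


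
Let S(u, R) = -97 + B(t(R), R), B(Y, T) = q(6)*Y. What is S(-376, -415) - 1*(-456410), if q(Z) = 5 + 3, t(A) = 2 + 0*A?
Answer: 456329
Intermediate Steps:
t(A) = 2 (t(A) = 2 + 0 = 2)
q(Z) = 8
B(Y, T) = 8*Y
S(u, R) = -81 (S(u, R) = -97 + 8*2 = -97 + 16 = -81)
S(-376, -415) - 1*(-456410) = -81 - 1*(-456410) = -81 + 456410 = 456329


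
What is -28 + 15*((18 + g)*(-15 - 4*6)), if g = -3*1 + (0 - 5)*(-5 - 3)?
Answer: -32203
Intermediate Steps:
g = 37 (g = -3 - 5*(-8) = -3 + 40 = 37)
-28 + 15*((18 + g)*(-15 - 4*6)) = -28 + 15*((18 + 37)*(-15 - 4*6)) = -28 + 15*(55*(-15 - 24)) = -28 + 15*(55*(-39)) = -28 + 15*(-2145) = -28 - 32175 = -32203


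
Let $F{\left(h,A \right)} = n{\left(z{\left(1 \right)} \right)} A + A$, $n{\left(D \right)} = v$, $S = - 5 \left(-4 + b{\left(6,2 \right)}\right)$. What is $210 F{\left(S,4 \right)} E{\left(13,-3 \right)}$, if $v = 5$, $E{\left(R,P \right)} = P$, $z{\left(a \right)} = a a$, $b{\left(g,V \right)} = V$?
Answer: $-15120$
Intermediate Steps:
$z{\left(a \right)} = a^{2}$
$S = 10$ ($S = - 5 \left(-4 + 2\right) = \left(-5\right) \left(-2\right) = 10$)
$n{\left(D \right)} = 5$
$F{\left(h,A \right)} = 6 A$ ($F{\left(h,A \right)} = 5 A + A = 6 A$)
$210 F{\left(S,4 \right)} E{\left(13,-3 \right)} = 210 \cdot 6 \cdot 4 \left(-3\right) = 210 \cdot 24 \left(-3\right) = 5040 \left(-3\right) = -15120$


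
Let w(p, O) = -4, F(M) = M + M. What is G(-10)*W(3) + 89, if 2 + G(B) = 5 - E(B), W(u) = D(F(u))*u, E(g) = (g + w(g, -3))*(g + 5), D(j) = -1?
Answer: 290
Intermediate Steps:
F(M) = 2*M
E(g) = (-4 + g)*(5 + g) (E(g) = (g - 4)*(g + 5) = (-4 + g)*(5 + g))
W(u) = -u
G(B) = 23 - B - B**2 (G(B) = -2 + (5 - (-20 + B + B**2)) = -2 + (5 + (20 - B - B**2)) = -2 + (25 - B - B**2) = 23 - B - B**2)
G(-10)*W(3) + 89 = (23 - 1*(-10) - 1*(-10)**2)*(-1*3) + 89 = (23 + 10 - 1*100)*(-3) + 89 = (23 + 10 - 100)*(-3) + 89 = -67*(-3) + 89 = 201 + 89 = 290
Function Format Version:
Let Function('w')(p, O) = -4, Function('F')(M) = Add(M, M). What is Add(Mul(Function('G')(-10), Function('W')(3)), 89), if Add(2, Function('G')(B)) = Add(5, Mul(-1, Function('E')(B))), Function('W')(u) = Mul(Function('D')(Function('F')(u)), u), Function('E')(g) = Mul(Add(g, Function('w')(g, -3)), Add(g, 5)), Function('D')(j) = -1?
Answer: 290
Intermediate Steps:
Function('F')(M) = Mul(2, M)
Function('E')(g) = Mul(Add(-4, g), Add(5, g)) (Function('E')(g) = Mul(Add(g, -4), Add(g, 5)) = Mul(Add(-4, g), Add(5, g)))
Function('W')(u) = Mul(-1, u)
Function('G')(B) = Add(23, Mul(-1, B), Mul(-1, Pow(B, 2))) (Function('G')(B) = Add(-2, Add(5, Mul(-1, Add(-20, B, Pow(B, 2))))) = Add(-2, Add(5, Add(20, Mul(-1, B), Mul(-1, Pow(B, 2))))) = Add(-2, Add(25, Mul(-1, B), Mul(-1, Pow(B, 2)))) = Add(23, Mul(-1, B), Mul(-1, Pow(B, 2))))
Add(Mul(Function('G')(-10), Function('W')(3)), 89) = Add(Mul(Add(23, Mul(-1, -10), Mul(-1, Pow(-10, 2))), Mul(-1, 3)), 89) = Add(Mul(Add(23, 10, Mul(-1, 100)), -3), 89) = Add(Mul(Add(23, 10, -100), -3), 89) = Add(Mul(-67, -3), 89) = Add(201, 89) = 290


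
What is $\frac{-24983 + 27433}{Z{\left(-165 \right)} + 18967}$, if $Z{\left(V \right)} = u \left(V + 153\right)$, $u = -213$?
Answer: $\frac{2450}{21523} \approx 0.11383$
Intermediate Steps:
$Z{\left(V \right)} = -32589 - 213 V$ ($Z{\left(V \right)} = - 213 \left(V + 153\right) = - 213 \left(153 + V\right) = -32589 - 213 V$)
$\frac{-24983 + 27433}{Z{\left(-165 \right)} + 18967} = \frac{-24983 + 27433}{\left(-32589 - -35145\right) + 18967} = \frac{2450}{\left(-32589 + 35145\right) + 18967} = \frac{2450}{2556 + 18967} = \frac{2450}{21523}$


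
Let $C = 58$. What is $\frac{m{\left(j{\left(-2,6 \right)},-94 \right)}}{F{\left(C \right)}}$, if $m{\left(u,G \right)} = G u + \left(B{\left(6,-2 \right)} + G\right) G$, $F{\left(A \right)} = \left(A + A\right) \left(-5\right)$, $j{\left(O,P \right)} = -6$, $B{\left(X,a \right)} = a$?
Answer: $- \frac{2397}{145} \approx -16.531$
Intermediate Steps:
$F{\left(A \right)} = - 10 A$ ($F{\left(A \right)} = 2 A \left(-5\right) = - 10 A$)
$m{\left(u,G \right)} = G u + G \left(-2 + G\right)$ ($m{\left(u,G \right)} = G u + \left(-2 + G\right) G = G u + G \left(-2 + G\right)$)
$\frac{m{\left(j{\left(-2,6 \right)},-94 \right)}}{F{\left(C \right)}} = \frac{\left(-94\right) \left(-2 - 94 - 6\right)}{\left(-10\right) 58} = \frac{\left(-94\right) \left(-102\right)}{-580} = 9588 \left(- \frac{1}{580}\right) = - \frac{2397}{145}$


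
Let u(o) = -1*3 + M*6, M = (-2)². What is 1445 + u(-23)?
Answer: 1466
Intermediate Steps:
M = 4
u(o) = 21 (u(o) = -1*3 + 4*6 = -3 + 24 = 21)
1445 + u(-23) = 1445 + 21 = 1466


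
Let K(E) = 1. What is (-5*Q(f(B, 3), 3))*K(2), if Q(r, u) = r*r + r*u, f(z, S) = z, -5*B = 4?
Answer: 44/5 ≈ 8.8000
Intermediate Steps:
B = -⅘ (B = -⅕*4 = -⅘ ≈ -0.80000)
Q(r, u) = r² + r*u
(-5*Q(f(B, 3), 3))*K(2) = -(-4)*(-⅘ + 3)*1 = -(-4)*11/5*1 = -5*(-44/25)*1 = (44/5)*1 = 44/5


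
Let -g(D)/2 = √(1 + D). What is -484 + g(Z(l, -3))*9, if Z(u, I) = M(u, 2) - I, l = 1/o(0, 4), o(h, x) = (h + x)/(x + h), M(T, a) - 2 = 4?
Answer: -484 - 18*√10 ≈ -540.92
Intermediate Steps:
M(T, a) = 6 (M(T, a) = 2 + 4 = 6)
o(h, x) = 1 (o(h, x) = (h + x)/(h + x) = 1)
l = 1 (l = 1/1 = 1)
Z(u, I) = 6 - I
g(D) = -2*√(1 + D)
-484 + g(Z(l, -3))*9 = -484 - 2*√(1 + (6 - 1*(-3)))*9 = -484 - 2*√(1 + (6 + 3))*9 = -484 - 2*√(1 + 9)*9 = -484 - 2*√10*9 = -484 - 18*√10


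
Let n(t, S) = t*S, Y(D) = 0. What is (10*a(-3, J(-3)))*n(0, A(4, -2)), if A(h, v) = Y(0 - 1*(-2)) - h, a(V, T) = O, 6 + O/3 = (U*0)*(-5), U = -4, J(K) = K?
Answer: 0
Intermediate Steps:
O = -18 (O = -18 + 3*(-4*0*(-5)) = -18 + 3*(0*(-5)) = -18 + 3*0 = -18 + 0 = -18)
a(V, T) = -18
A(h, v) = -h (A(h, v) = 0 - h = -h)
n(t, S) = S*t
(10*a(-3, J(-3)))*n(0, A(4, -2)) = (10*(-18))*(-1*4*0) = -(-720)*0 = -180*0 = 0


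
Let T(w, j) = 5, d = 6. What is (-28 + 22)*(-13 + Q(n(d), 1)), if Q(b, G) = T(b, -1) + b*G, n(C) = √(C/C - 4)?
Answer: 48 - 6*I*√3 ≈ 48.0 - 10.392*I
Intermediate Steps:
n(C) = I*√3 (n(C) = √(1 - 4) = √(-3) = I*√3)
Q(b, G) = 5 + G*b (Q(b, G) = 5 + b*G = 5 + G*b)
(-28 + 22)*(-13 + Q(n(d), 1)) = (-28 + 22)*(-13 + (5 + 1*(I*√3))) = -6*(-13 + (5 + I*√3)) = -6*(-8 + I*√3) = 48 - 6*I*√3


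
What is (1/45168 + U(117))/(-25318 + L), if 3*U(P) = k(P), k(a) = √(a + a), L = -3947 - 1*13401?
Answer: -1/1927137888 - √26/42666 ≈ -0.00011951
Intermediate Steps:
L = -17348 (L = -3947 - 13401 = -17348)
k(a) = √2*√a (k(a) = √(2*a) = √2*√a)
U(P) = √2*√P/3 (U(P) = (√2*√P)/3 = √2*√P/3)
(1/45168 + U(117))/(-25318 + L) = (1/45168 + √2*√117/3)/(-25318 - 17348) = (1/45168 + √2*(3*√13)/3)/(-42666) = (1/45168 + √26)*(-1/42666) = -1/1927137888 - √26/42666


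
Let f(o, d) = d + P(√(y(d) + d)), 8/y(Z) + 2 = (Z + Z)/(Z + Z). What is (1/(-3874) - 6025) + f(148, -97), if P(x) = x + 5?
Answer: -23697259/3874 + I*√105 ≈ -6117.0 + 10.247*I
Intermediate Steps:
y(Z) = -8 (y(Z) = 8/(-2 + (Z + Z)/(Z + Z)) = 8/(-2 + (2*Z)/((2*Z))) = 8/(-2 + (2*Z)*(1/(2*Z))) = 8/(-2 + 1) = 8/(-1) = 8*(-1) = -8)
P(x) = 5 + x
f(o, d) = 5 + d + √(-8 + d) (f(o, d) = d + (5 + √(-8 + d)) = 5 + d + √(-8 + d))
(1/(-3874) - 6025) + f(148, -97) = (1/(-3874) - 6025) + (5 - 97 + √(-8 - 97)) = (-1/3874 - 6025) + (5 - 97 + √(-105)) = -23340851/3874 + (5 - 97 + I*√105) = -23340851/3874 + (-92 + I*√105) = -23697259/3874 + I*√105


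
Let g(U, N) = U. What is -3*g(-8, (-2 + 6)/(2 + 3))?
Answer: 24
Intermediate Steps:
-3*g(-8, (-2 + 6)/(2 + 3)) = -3*(-8) = 24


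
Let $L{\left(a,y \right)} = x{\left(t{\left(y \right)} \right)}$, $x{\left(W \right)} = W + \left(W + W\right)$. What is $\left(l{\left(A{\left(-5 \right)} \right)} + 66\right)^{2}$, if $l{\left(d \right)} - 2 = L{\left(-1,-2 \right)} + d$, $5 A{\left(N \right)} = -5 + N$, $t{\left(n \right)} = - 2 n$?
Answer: $6084$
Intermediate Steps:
$x{\left(W \right)} = 3 W$ ($x{\left(W \right)} = W + 2 W = 3 W$)
$L{\left(a,y \right)} = - 6 y$ ($L{\left(a,y \right)} = 3 \left(- 2 y\right) = - 6 y$)
$A{\left(N \right)} = -1 + \frac{N}{5}$ ($A{\left(N \right)} = \frac{-5 + N}{5} = -1 + \frac{N}{5}$)
$l{\left(d \right)} = 14 + d$ ($l{\left(d \right)} = 2 + \left(\left(-6\right) \left(-2\right) + d\right) = 2 + \left(12 + d\right) = 14 + d$)
$\left(l{\left(A{\left(-5 \right)} \right)} + 66\right)^{2} = \left(\left(14 + \left(-1 + \frac{1}{5} \left(-5\right)\right)\right) + 66\right)^{2} = \left(\left(14 - 2\right) + 66\right)^{2} = \left(12 + 66\right)^{2} = 78^{2} = 6084$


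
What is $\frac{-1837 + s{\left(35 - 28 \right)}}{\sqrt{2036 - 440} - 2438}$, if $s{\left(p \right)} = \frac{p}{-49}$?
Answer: $\frac{3919085}{5199467} + \frac{3215 \sqrt{399}}{5199467} \approx 0.7661$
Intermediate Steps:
$s{\left(p \right)} = - \frac{p}{49}$ ($s{\left(p \right)} = p \left(- \frac{1}{49}\right) = - \frac{p}{49}$)
$\frac{-1837 + s{\left(35 - 28 \right)}}{\sqrt{2036 - 440} - 2438} = \frac{-1837 - \frac{35 - 28}{49}}{\sqrt{2036 - 440} - 2438} = \frac{-1837 - \frac{1}{7}}{\sqrt{1596} - 2438} = \frac{-1837 - \frac{1}{7}}{2 \sqrt{399} - 2438} = - \frac{12860}{7 \left(-2438 + 2 \sqrt{399}\right)}$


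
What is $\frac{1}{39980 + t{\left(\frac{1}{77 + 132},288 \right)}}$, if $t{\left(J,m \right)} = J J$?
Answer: $\frac{43681}{1746366381} \approx 2.5013 \cdot 10^{-5}$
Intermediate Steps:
$t{\left(J,m \right)} = J^{2}$
$\frac{1}{39980 + t{\left(\frac{1}{77 + 132},288 \right)}} = \frac{1}{39980 + \left(\frac{1}{77 + 132}\right)^{2}} = \frac{1}{39980 + \left(\frac{1}{209}\right)^{2}} = \frac{1}{39980 + \frac{1}{43681}} = \frac{1}{\frac{1746366381}{43681}} = \frac{43681}{1746366381}$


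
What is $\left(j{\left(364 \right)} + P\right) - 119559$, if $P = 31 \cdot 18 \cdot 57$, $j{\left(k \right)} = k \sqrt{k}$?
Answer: $-87753 + 728 \sqrt{91} \approx -80808.0$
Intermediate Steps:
$j{\left(k \right)} = k^{\frac{3}{2}}$
$P = 31806$ ($P = 558 \cdot 57 = 31806$)
$\left(j{\left(364 \right)} + P\right) - 119559 = \left(364^{\frac{3}{2}} + 31806\right) - 119559 = \left(728 \sqrt{91} + 31806\right) - 119559 = \left(31806 + 728 \sqrt{91}\right) - 119559 = -87753 + 728 \sqrt{91}$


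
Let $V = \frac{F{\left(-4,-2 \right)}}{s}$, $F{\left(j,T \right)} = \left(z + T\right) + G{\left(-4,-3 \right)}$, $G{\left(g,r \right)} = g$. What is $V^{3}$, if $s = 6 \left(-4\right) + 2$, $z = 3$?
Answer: $\frac{27}{10648} \approx 0.0025357$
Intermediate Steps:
$F{\left(j,T \right)} = -1 + T$ ($F{\left(j,T \right)} = \left(3 + T\right) - 4 = -1 + T$)
$s = -22$ ($s = -24 + 2 = -22$)
$V = \frac{3}{22}$ ($V = \frac{-1 - 2}{-22} = \left(-3\right) \left(- \frac{1}{22}\right) = \frac{3}{22} \approx 0.13636$)
$V^{3} = \left(\frac{3}{22}\right)^{3} = \frac{27}{10648}$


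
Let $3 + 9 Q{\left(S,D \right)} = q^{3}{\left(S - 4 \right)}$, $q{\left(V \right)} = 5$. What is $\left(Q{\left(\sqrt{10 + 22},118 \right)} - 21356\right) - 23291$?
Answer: $- \frac{401701}{9} \approx -44633.0$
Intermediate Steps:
$Q{\left(S,D \right)} = \frac{122}{9}$ ($Q{\left(S,D \right)} = - \frac{1}{3} + \frac{5^{3}}{9} = - \frac{1}{3} + \frac{1}{9} \cdot 125 = - \frac{1}{3} + \frac{125}{9} = \frac{122}{9}$)
$\left(Q{\left(\sqrt{10 + 22},118 \right)} - 21356\right) - 23291 = \left(\frac{122}{9} - 21356\right) - 23291 = - \frac{192082}{9} - 23291 = - \frac{401701}{9}$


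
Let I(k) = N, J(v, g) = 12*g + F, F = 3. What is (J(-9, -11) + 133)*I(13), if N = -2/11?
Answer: -8/11 ≈ -0.72727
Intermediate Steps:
N = -2/11 (N = -2*1/11 = -2/11 ≈ -0.18182)
J(v, g) = 3 + 12*g (J(v, g) = 12*g + 3 = 3 + 12*g)
I(k) = -2/11
(J(-9, -11) + 133)*I(13) = ((3 + 12*(-11)) + 133)*(-2/11) = ((3 - 132) + 133)*(-2/11) = (-129 + 133)*(-2/11) = 4*(-2/11) = -8/11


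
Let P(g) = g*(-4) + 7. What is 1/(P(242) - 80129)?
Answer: -1/81090 ≈ -1.2332e-5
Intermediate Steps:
P(g) = 7 - 4*g (P(g) = -4*g + 7 = 7 - 4*g)
1/(P(242) - 80129) = 1/((7 - 4*242) - 80129) = 1/((7 - 968) - 80129) = 1/(-961 - 80129) = 1/(-81090) = -1/81090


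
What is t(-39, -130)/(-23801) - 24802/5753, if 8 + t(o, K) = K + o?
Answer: -589294121/136927153 ≈ -4.3037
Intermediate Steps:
t(o, K) = -8 + K + o (t(o, K) = -8 + (K + o) = -8 + K + o)
t(-39, -130)/(-23801) - 24802/5753 = (-8 - 130 - 39)/(-23801) - 24802/5753 = -177*(-1/23801) - 24802*1/5753 = 177/23801 - 24802/5753 = -589294121/136927153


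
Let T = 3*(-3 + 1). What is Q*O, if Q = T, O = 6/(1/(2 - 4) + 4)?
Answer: -72/7 ≈ -10.286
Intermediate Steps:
T = -6 (T = 3*(-2) = -6)
O = 12/7 (O = 6/(1/(-2) + 4) = 6/(-½ + 4) = 6/(7/2) = (2/7)*6 = 12/7 ≈ 1.7143)
Q = -6
Q*O = -6*12/7 = -72/7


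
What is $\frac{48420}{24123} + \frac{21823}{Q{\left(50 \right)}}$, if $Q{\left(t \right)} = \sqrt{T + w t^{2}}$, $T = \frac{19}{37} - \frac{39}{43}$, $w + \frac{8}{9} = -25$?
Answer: $\frac{16140}{8041} - \frac{65469 i \sqrt{1474480146194}}{926763134} \approx 2.0072 - 85.78 i$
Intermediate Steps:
$w = - \frac{233}{9}$ ($w = - \frac{8}{9} - 25 = - \frac{233}{9} \approx -25.889$)
$T = - \frac{626}{1591}$ ($T = 19 \cdot \frac{1}{37} - \frac{39}{43} = \frac{19}{37} - \frac{39}{43} = - \frac{626}{1591} \approx -0.39346$)
$Q{\left(t \right)} = \sqrt{- \frac{626}{1591} - \frac{233 t^{2}}{9}}$
$\frac{48420}{24123} + \frac{21823}{Q{\left(50 \right)}} = \frac{48420}{24123} + \frac{21823}{\frac{1}{4773} \sqrt{-8963694 - 589788473 \cdot 50^{2}}} = 48420 \cdot \frac{1}{24123} + \frac{21823}{\frac{1}{4773} \sqrt{-8963694 - 1474471182500}} = \frac{16140}{8041} + \frac{21823}{\frac{1}{4773} \sqrt{-8963694 - 1474471182500}} = \frac{16140}{8041} + \frac{21823}{\frac{1}{4773} \sqrt{-1474480146194}} = \frac{16140}{8041} + \frac{21823}{\frac{1}{4773} i \sqrt{1474480146194}} = \frac{16140}{8041} + 21823 \left(- \frac{3 i \sqrt{1474480146194}}{926763134}\right) = \frac{16140}{8041} - \frac{65469 i \sqrt{1474480146194}}{926763134}$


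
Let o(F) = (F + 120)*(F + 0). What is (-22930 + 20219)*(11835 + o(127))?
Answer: -117126044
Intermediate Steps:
o(F) = F*(120 + F) (o(F) = (120 + F)*F = F*(120 + F))
(-22930 + 20219)*(11835 + o(127)) = (-22930 + 20219)*(11835 + 127*(120 + 127)) = -2711*(11835 + 127*247) = -2711*(11835 + 31369) = -2711*43204 = -117126044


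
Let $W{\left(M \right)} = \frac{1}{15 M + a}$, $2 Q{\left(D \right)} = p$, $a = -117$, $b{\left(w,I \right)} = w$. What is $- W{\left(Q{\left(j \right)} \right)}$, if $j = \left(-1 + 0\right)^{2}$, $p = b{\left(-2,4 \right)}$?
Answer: $\frac{1}{132} \approx 0.0075758$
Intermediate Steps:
$p = -2$
$j = 1$ ($j = \left(-1\right)^{2} = 1$)
$Q{\left(D \right)} = -1$ ($Q{\left(D \right)} = \frac{1}{2} \left(-2\right) = -1$)
$W{\left(M \right)} = \frac{1}{-117 + 15 M}$ ($W{\left(M \right)} = \frac{1}{15 M - 117} = \frac{1}{-117 + 15 M}$)
$- W{\left(Q{\left(j \right)} \right)} = - \frac{1}{3 \left(-39 + 5 \left(-1\right)\right)} = - \frac{1}{3 \left(-39 - 5\right)} = - \frac{1}{3 \left(-44\right)} = - \frac{-1}{3 \cdot 44} = \left(-1\right) \left(- \frac{1}{132}\right) = \frac{1}{132}$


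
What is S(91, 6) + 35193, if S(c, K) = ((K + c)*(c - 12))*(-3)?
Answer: 12204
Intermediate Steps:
S(c, K) = -3*(-12 + c)*(K + c) (S(c, K) = ((K + c)*(-12 + c))*(-3) = ((-12 + c)*(K + c))*(-3) = -3*(-12 + c)*(K + c))
S(91, 6) + 35193 = (-3*91**2 + 36*6 + 36*91 - 3*6*91) + 35193 = (-3*8281 + 216 + 3276 - 1638) + 35193 = (-24843 + 216 + 3276 - 1638) + 35193 = -22989 + 35193 = 12204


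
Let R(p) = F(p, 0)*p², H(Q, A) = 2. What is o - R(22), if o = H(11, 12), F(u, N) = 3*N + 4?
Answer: -1934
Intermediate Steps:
F(u, N) = 4 + 3*N
R(p) = 4*p² (R(p) = (4 + 3*0)*p² = (4 + 0)*p² = 4*p²)
o = 2
o - R(22) = 2 - 4*22² = 2 - 4*484 = 2 - 1*1936 = 2 - 1936 = -1934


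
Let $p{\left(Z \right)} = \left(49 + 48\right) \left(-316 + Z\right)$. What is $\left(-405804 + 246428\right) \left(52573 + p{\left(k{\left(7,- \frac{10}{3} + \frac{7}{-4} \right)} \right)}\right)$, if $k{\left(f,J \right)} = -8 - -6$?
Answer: $-3462762352$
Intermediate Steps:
$k{\left(f,J \right)} = -2$ ($k{\left(f,J \right)} = -8 + 6 = -2$)
$p{\left(Z \right)} = -30652 + 97 Z$ ($p{\left(Z \right)} = 97 \left(-316 + Z\right) = -30652 + 97 Z$)
$\left(-405804 + 246428\right) \left(52573 + p{\left(k{\left(7,- \frac{10}{3} + \frac{7}{-4} \right)} \right)}\right) = \left(-405804 + 246428\right) \left(52573 + \left(-30652 + 97 \left(-2\right)\right)\right) = - 159376 \left(52573 - 30846\right) = \left(-159376\right) 21727 = -3462762352$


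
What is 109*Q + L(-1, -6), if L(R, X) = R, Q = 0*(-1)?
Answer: -1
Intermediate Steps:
Q = 0
109*Q + L(-1, -6) = 109*0 - 1 = 0 - 1 = -1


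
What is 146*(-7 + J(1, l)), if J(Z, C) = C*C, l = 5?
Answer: 2628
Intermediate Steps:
J(Z, C) = C²
146*(-7 + J(1, l)) = 146*(-7 + 5²) = 146*(-7 + 25) = 146*18 = 2628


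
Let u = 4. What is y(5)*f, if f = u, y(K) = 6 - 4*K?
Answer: -56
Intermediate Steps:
f = 4
y(5)*f = (6 - 4*5)*4 = (6 - 20)*4 = -14*4 = -56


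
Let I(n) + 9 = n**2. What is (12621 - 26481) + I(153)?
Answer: 9540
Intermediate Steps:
I(n) = -9 + n**2
(12621 - 26481) + I(153) = (12621 - 26481) + (-9 + 153**2) = -13860 + (-9 + 23409) = -13860 + 23400 = 9540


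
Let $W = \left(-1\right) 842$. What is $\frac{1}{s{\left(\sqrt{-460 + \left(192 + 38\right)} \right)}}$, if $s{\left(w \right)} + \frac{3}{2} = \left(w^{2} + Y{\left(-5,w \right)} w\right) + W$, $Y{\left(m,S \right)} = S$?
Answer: $- \frac{2}{2607} \approx -0.00076716$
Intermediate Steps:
$W = -842$
$s{\left(w \right)} = - \frac{1687}{2} + 2 w^{2}$ ($s{\left(w \right)} = - \frac{3}{2} - \left(842 - w^{2} - w w\right) = - \frac{3}{2} + \left(\left(w^{2} + w^{2}\right) - 842\right) = - \frac{3}{2} + \left(2 w^{2} - 842\right) = - \frac{3}{2} + \left(-842 + 2 w^{2}\right) = - \frac{1687}{2} + 2 w^{2}$)
$\frac{1}{s{\left(\sqrt{-460 + \left(192 + 38\right)} \right)}} = \frac{1}{- \frac{1687}{2} + 2 \left(\sqrt{-460 + \left(192 + 38\right)}\right)^{2}} = \frac{1}{- \frac{1687}{2} + 2 \left(\sqrt{-460 + 230}\right)^{2}} = \frac{1}{- \frac{1687}{2} + 2 \left(\sqrt{-230}\right)^{2}} = \frac{1}{- \frac{1687}{2} + 2 \left(i \sqrt{230}\right)^{2}} = \frac{1}{- \frac{1687}{2} + 2 \left(-230\right)} = \frac{1}{- \frac{1687}{2} - 460} = \frac{1}{- \frac{2607}{2}} = - \frac{2}{2607}$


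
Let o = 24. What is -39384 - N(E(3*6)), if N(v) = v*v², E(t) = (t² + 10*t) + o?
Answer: -147237336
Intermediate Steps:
E(t) = 24 + t² + 10*t (E(t) = (t² + 10*t) + 24 = 24 + t² + 10*t)
N(v) = v³
-39384 - N(E(3*6)) = -39384 - (24 + (3*6)² + 10*(3*6))³ = -39384 - (24 + 18² + 10*18)³ = -39384 - (24 + 324 + 180)³ = -39384 - 1*528³ = -39384 - 1*147197952 = -39384 - 147197952 = -147237336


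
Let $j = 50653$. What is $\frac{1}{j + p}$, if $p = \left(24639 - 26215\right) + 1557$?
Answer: $\frac{1}{50634} \approx 1.975 \cdot 10^{-5}$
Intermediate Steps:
$p = -19$ ($p = -1576 + 1557 = -19$)
$\frac{1}{j + p} = \frac{1}{50653 - 19} = \frac{1}{50634}$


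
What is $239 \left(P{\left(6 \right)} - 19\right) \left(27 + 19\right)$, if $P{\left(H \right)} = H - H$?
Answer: $-208886$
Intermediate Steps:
$P{\left(H \right)} = 0$
$239 \left(P{\left(6 \right)} - 19\right) \left(27 + 19\right) = 239 \left(0 - 19\right) \left(27 + 19\right) = 239 \left(\left(-19\right) 46\right) = 239 \left(-874\right) = -208886$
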